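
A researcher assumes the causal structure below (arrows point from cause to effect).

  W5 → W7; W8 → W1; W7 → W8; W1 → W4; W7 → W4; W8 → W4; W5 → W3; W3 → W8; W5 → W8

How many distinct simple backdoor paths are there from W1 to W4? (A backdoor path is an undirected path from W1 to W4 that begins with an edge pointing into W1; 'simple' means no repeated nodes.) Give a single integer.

A backdoor path from W1 to W4 is any simple undirected path whose first edge points into W1 (i.e. leaves W1 via a parent).
Parents of W1: {W8}.
Enumerating:
  P1: W1 <- W8 <- W5 -> W7 -> W4
  P2: W1 <- W8 <- W3 <- W5 -> W7 -> W4
  P3: W1 <- W8 <- W7 -> W4
  P4: W1 <- W8 -> W4
That exhausts the simple backdoor paths. Count: 4.

4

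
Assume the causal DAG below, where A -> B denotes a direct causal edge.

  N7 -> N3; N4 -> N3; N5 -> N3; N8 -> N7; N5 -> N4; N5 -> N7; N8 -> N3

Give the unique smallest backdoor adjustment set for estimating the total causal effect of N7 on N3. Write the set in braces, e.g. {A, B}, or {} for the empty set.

Variables eligible for adjustment (non-descendants of N7, excluding N7 and N3): {N4, N5, N8}.
Backdoor paths from N7 to N3:
  P1: N7 <- N8 -> N3
  P2: N7 <- N5 -> N4 -> N3
  P3: N7 <- N5 -> N3
The empty set is not sufficient: P1 (N7 <- N8 -> N3) has no collider blocking it and no conditioned non-collider, so it is open.
Try {N5, N8}:
  P1: blocked at fork node N8 ∈ conditioning set.
  P2: blocked at fork node N5 ∈ conditioning set.
  P3: blocked at fork node N5 ∈ conditioning set.
{N5, N8} contains no descendant of N7 and blocks every backdoor path.
Every element of {N5, N8} is needed (dropping N5 leaves P2 open; dropping N8 leaves P1 open), so no proper subset is valid.
Among all size-2 subsets of the eligible variables, only {N5, N8} blocks every backdoor path, so it is the unique smallest valid adjustment set.

{N5, N8}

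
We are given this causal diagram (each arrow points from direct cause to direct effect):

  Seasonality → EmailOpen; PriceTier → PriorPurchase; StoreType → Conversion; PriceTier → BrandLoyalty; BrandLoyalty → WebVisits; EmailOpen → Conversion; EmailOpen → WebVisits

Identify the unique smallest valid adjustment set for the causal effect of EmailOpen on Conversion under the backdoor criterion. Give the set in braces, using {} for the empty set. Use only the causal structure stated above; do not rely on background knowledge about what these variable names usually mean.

{}

Variables eligible for adjustment (non-descendants of EmailOpen, excluding EmailOpen and Conversion): {BrandLoyalty, PriceTier, PriorPurchase, Seasonality, StoreType}.
Backdoor paths from EmailOpen to Conversion:
  (none)
With no backdoor paths the empty set already satisfies the criterion, and it is trivially minimal.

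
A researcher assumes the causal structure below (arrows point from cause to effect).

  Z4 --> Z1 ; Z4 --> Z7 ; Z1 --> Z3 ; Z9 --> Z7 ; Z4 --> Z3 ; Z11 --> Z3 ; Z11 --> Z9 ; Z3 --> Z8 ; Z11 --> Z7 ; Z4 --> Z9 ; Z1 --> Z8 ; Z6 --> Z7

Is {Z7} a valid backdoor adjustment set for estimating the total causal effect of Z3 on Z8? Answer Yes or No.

Backdoor paths from Z3 to Z8 (paths whose first edge points into Z3):
  P1: Z3 <- Z4 -> Z1 -> Z8
  P2: Z3 <- Z1 -> Z8
  P3: Z3 <- Z11 -> Z9 <- Z4 -> Z1 -> Z8
  P4: Z3 <- Z11 -> Z9 -> Z7 <- Z4 -> Z1 -> Z8
  P5: Z3 <- Z11 -> Z7 <- Z4 -> Z1 -> Z8
  P6: Z3 <- Z11 -> Z7 <- Z9 <- Z4 -> Z1 -> Z8
Condition 1 (no descendant of Z3 in the set): holds — descendants of Z3 are {Z8}; none are in {Z7}.
Condition 2 (every backdoor path blocked by {Z7}):
  P1: open — no interior node is in the conditioning set.
  P2: open — no interior node is in the conditioning set.
  P3: open — collider(s) Z9 are conditioned on (or have a conditioned descendant) and no non-collider on the path is in the set.
  P4: open — collider(s) Z7 are conditioned on (or have a conditioned descendant) and no non-collider on the path is in the set.
  P5: open — collider(s) Z7 are conditioned on (or have a conditioned descendant) and no non-collider on the path is in the set.
  P6: open — collider(s) Z7 are conditioned on (or have a conditioned descendant) and no non-collider on the path is in the set.
{Z7} does not satisfy the backdoor criterion.

No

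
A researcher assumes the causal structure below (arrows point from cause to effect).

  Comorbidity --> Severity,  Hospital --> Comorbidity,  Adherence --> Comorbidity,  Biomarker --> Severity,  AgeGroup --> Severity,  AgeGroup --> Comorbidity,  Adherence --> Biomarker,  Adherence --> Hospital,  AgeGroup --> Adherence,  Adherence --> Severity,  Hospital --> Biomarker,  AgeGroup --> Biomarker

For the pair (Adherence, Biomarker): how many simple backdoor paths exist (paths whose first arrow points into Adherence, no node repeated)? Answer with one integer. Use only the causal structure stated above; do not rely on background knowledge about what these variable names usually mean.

A backdoor path from Adherence to Biomarker is any simple undirected path whose first edge points into Adherence (i.e. leaves Adherence via a parent).
Parents of Adherence: {AgeGroup}.
Enumerating:
  P1: Adherence <- AgeGroup -> Biomarker
  P2: Adherence <- AgeGroup -> Comorbidity <- Hospital -> Biomarker
  P3: Adherence <- AgeGroup -> Comorbidity -> Severity <- Biomarker
  P4: Adherence <- AgeGroup -> Severity <- Biomarker
  P5: Adherence <- AgeGroup -> Severity <- Comorbidity <- Hospital -> Biomarker
That exhausts the simple backdoor paths. Count: 5.

5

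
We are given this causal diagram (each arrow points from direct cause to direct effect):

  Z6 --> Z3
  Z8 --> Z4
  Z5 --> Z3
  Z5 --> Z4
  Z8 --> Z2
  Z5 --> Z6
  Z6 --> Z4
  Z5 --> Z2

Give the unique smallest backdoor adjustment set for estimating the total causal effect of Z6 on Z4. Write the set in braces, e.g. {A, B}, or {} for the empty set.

Variables eligible for adjustment (non-descendants of Z6, excluding Z6 and Z4): {Z2, Z5, Z8}.
Backdoor paths from Z6 to Z4:
  P1: Z6 <- Z5 -> Z4
  P2: Z6 <- Z5 -> Z2 <- Z8 -> Z4
The empty set is not sufficient: P1 (Z6 <- Z5 -> Z4) has no collider blocking it and no conditioned non-collider, so it is open.
Try {Z5}:
  P1: blocked at fork node Z5 ∈ conditioning set.
  P2: blocked at fork node Z5 ∈ conditioning set.
{Z5} contains no descendant of Z6 and blocks every backdoor path.
No other singleton works — e.g. {Z8} leaves P1 open — so {Z5} is the unique smallest valid adjustment set.

{Z5}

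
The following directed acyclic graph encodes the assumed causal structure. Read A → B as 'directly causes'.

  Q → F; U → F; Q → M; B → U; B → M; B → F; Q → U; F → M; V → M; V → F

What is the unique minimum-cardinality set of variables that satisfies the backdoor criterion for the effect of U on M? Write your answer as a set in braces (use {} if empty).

{B, Q}

Variables eligible for adjustment (non-descendants of U, excluding U and M): {B, Q, V}.
Backdoor paths from U to M:
  P1: U <- Q -> F <- B -> M
  P2: U <- Q -> F <- V -> M
  P3: U <- Q -> F -> M
  P4: U <- Q -> M
  P5: U <- B -> F <- Q -> M
  P6: U <- B -> F <- V -> M
  P7: U <- B -> F -> M
  P8: U <- B -> M
The empty set is not sufficient: P3 (U <- Q -> F -> M) has no collider blocking it and no conditioned non-collider, so it is open.
Try {B, Q}:
  P1: blocked at fork node Q ∈ conditioning set.
  P2: blocked at fork node Q ∈ conditioning set.
  P3: blocked at fork node Q ∈ conditioning set.
  P4: blocked at fork node Q ∈ conditioning set.
  P5: blocked at fork node B ∈ conditioning set.
  P6: blocked at fork node B ∈ conditioning set.
  P7: blocked at fork node B ∈ conditioning set.
  P8: blocked at fork node B ∈ conditioning set.
{B, Q} contains no descendant of U and blocks every backdoor path.
Every element of {B, Q} is needed (dropping B leaves P7 open; dropping Q leaves P3 open), so no proper subset is valid.
Among all size-2 subsets of the eligible variables, only {B, Q} blocks every backdoor path, so it is the unique smallest valid adjustment set.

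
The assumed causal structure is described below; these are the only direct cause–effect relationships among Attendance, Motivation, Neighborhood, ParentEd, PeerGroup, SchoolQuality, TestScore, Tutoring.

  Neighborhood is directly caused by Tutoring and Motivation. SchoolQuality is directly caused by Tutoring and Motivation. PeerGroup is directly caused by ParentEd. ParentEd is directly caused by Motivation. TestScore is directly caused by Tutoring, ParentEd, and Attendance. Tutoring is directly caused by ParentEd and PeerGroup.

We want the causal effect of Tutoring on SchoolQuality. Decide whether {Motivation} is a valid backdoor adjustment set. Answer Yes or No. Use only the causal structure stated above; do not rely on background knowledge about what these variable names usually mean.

Yes

Backdoor paths from Tutoring to SchoolQuality (paths whose first edge points into Tutoring):
  P1: Tutoring <- ParentEd <- Motivation -> SchoolQuality
  P2: Tutoring <- PeerGroup <- ParentEd <- Motivation -> SchoolQuality
Condition 1 (no descendant of Tutoring in the set): holds — descendants of Tutoring are {Neighborhood, SchoolQuality, TestScore}; none are in {Motivation}.
Condition 2 (every backdoor path blocked by {Motivation}):
  P1: blocked at fork node Motivation ∈ conditioning set.
  P2: blocked at fork node Motivation ∈ conditioning set.
{Motivation} satisfies the backdoor criterion.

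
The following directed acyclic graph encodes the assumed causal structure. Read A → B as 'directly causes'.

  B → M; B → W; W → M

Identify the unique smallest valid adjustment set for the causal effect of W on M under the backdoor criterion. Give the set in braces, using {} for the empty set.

{B}

Variables eligible for adjustment (non-descendants of W, excluding W and M): {B}.
Backdoor paths from W to M:
  P1: W <- B -> M
The empty set is not sufficient: P1 (W <- B -> M) has no collider blocking it and no conditioned non-collider, so it is open.
Try {B}:
  P1: blocked at fork node B ∈ conditioning set.
{B} contains no descendant of W and blocks every backdoor path.
{B} is the unique smallest valid adjustment set.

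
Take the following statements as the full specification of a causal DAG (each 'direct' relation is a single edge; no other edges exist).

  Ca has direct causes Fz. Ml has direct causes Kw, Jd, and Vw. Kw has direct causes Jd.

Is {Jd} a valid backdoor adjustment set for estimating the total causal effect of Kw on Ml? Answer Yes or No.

Backdoor paths from Kw to Ml (paths whose first edge points into Kw):
  P1: Kw <- Jd -> Ml
Condition 1 (no descendant of Kw in the set): holds — descendants of Kw are {Ml}; none are in {Jd}.
Condition 2 (every backdoor path blocked by {Jd}):
  P1: blocked at fork node Jd ∈ conditioning set.
{Jd} satisfies the backdoor criterion.

Yes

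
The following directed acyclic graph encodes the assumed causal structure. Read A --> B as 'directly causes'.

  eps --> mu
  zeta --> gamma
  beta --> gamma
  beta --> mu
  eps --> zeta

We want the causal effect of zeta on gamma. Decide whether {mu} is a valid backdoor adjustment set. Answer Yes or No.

No

Backdoor paths from zeta to gamma (paths whose first edge points into zeta):
  P1: zeta <- eps -> mu <- beta -> gamma
Condition 1 (no descendant of zeta in the set): holds — descendants of zeta are {gamma}; none are in {mu}.
Condition 2 (every backdoor path blocked by {mu}):
  P1: open — collider(s) mu are conditioned on (or have a conditioned descendant) and no non-collider on the path is in the set.
{mu} does not satisfy the backdoor criterion.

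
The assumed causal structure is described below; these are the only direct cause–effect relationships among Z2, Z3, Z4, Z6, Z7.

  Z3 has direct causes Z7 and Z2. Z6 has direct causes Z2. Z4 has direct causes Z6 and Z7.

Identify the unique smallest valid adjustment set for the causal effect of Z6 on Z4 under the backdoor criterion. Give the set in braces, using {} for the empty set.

Variables eligible for adjustment (non-descendants of Z6, excluding Z6 and Z4): {Z2, Z3, Z7}.
Backdoor paths from Z6 to Z4:
  P1: Z6 <- Z2 -> Z3 <- Z7 -> Z4
Each backdoor path contains an unconditioned collider, so every path is already blocked with the empty conditioning set:
  P1: blocked at collider Z3 (neither it nor any descendant is in the conditioning set).
The empty set is therefore the unique smallest valid set.

{}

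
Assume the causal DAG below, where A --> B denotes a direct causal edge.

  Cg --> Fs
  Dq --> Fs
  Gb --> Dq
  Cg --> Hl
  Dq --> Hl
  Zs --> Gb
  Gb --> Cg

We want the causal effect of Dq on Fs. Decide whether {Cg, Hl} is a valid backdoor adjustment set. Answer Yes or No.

No

Backdoor paths from Dq to Fs (paths whose first edge points into Dq):
  P1: Dq <- Gb -> Cg -> Fs
Condition 1 (no descendant of Dq in the set): FAILS — Hl is a descendant of Dq.
Condition 2 (every backdoor path blocked by {Cg, Hl}):
  P1: blocked at chain node Cg ∈ conditioning set.
{Cg, Hl} does not satisfy the backdoor criterion.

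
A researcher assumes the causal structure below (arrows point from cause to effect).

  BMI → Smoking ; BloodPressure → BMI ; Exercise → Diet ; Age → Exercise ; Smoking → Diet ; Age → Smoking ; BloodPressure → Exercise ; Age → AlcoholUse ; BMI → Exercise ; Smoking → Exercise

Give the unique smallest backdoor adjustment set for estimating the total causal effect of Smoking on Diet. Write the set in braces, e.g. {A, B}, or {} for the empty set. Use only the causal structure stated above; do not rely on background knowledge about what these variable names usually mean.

Variables eligible for adjustment (non-descendants of Smoking, excluding Smoking and Diet): {Age, AlcoholUse, BMI, BloodPressure}.
Backdoor paths from Smoking to Diet:
  P1: Smoking <- Age -> Exercise -> Diet
  P2: Smoking <- BMI <- BloodPressure -> Exercise -> Diet
  P3: Smoking <- BMI -> Exercise -> Diet
The empty set is not sufficient: P1 (Smoking <- Age -> Exercise -> Diet) has no collider blocking it and no conditioned non-collider, so it is open.
Try {Age, BMI}:
  P1: blocked at fork node Age ∈ conditioning set.
  P2: blocked at chain node BMI ∈ conditioning set.
  P3: blocked at fork node BMI ∈ conditioning set.
{Age, BMI} contains no descendant of Smoking and blocks every backdoor path.
Every element of {Age, BMI} is needed (dropping Age leaves P1 open; dropping BMI leaves P2 open), so no proper subset is valid.
Among all size-2 subsets of the eligible variables, only {Age, BMI} blocks every backdoor path, so it is the unique smallest valid adjustment set.

{Age, BMI}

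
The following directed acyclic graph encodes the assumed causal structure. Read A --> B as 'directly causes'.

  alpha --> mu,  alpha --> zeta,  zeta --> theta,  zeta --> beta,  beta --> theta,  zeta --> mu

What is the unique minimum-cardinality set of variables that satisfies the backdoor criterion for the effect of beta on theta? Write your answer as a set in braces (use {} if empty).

Variables eligible for adjustment (non-descendants of beta, excluding beta and theta): {alpha, mu, zeta}.
Backdoor paths from beta to theta:
  P1: beta <- zeta -> theta
The empty set is not sufficient: P1 (beta <- zeta -> theta) has no collider blocking it and no conditioned non-collider, so it is open.
Try {zeta}:
  P1: blocked at fork node zeta ∈ conditioning set.
{zeta} contains no descendant of beta and blocks every backdoor path.
No other singleton works — e.g. {alpha} leaves P1 open — so {zeta} is the unique smallest valid adjustment set.

{zeta}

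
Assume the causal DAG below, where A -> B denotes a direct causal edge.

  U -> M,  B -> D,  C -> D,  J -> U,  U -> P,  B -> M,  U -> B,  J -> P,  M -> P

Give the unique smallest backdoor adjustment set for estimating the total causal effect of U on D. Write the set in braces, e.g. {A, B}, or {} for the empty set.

{}

Variables eligible for adjustment (non-descendants of U, excluding U and D): {C, J}.
Backdoor paths from U to D:
  P1: U <- J -> P <- M <- B -> D
Each backdoor path contains an unconditioned collider, so every path is already blocked with the empty conditioning set:
  P1: blocked at collider P (neither it nor any descendant is in the conditioning set).
The empty set is therefore the unique smallest valid set.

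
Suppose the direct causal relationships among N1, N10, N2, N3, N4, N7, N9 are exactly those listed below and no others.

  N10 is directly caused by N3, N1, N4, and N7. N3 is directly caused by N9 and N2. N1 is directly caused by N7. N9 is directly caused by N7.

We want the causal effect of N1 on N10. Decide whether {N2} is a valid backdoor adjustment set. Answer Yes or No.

Backdoor paths from N1 to N10 (paths whose first edge points into N1):
  P1: N1 <- N7 -> N9 -> N3 -> N10
  P2: N1 <- N7 -> N10
Condition 1 (no descendant of N1 in the set): holds — descendants of N1 are {N10}; none are in {N2}.
Condition 2 (every backdoor path blocked by {N2}):
  P1: open — no interior node is in the conditioning set.
  P2: open — no interior node is in the conditioning set.
{N2} does not satisfy the backdoor criterion.

No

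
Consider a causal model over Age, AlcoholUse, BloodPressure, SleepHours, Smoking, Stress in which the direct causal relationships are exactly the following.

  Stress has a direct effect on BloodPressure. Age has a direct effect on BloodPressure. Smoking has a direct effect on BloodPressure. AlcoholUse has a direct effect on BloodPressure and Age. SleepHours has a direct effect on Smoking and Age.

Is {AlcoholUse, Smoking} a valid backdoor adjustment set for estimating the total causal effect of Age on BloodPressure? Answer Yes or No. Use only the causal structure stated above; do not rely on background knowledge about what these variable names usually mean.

Backdoor paths from Age to BloodPressure (paths whose first edge points into Age):
  P1: Age <- AlcoholUse -> BloodPressure
  P2: Age <- SleepHours -> Smoking -> BloodPressure
Condition 1 (no descendant of Age in the set): holds — descendants of Age are {BloodPressure}; none are in {AlcoholUse, Smoking}.
Condition 2 (every backdoor path blocked by {AlcoholUse, Smoking}):
  P1: blocked at fork node AlcoholUse ∈ conditioning set.
  P2: blocked at chain node Smoking ∈ conditioning set.
{AlcoholUse, Smoking} satisfies the backdoor criterion.

Yes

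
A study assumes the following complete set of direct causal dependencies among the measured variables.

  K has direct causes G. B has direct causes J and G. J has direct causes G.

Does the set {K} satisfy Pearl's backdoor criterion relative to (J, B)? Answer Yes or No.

No

Backdoor paths from J to B (paths whose first edge points into J):
  P1: J <- G -> B
Condition 1 (no descendant of J in the set): holds — descendants of J are {B}; none are in {K}.
Condition 2 (every backdoor path blocked by {K}):
  P1: open — no interior node is in the conditioning set.
{K} does not satisfy the backdoor criterion.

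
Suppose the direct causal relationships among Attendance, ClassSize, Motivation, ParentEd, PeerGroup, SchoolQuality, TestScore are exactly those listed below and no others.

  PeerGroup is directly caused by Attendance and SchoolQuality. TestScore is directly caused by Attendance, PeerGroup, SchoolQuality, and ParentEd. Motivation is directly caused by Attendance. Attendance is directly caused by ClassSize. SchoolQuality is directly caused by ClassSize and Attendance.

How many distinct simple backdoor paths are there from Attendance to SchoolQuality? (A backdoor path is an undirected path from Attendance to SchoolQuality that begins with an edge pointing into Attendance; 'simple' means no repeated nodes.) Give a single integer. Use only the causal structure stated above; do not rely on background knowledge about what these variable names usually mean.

1

A backdoor path from Attendance to SchoolQuality is any simple undirected path whose first edge points into Attendance (i.e. leaves Attendance via a parent).
Parents of Attendance: {ClassSize}.
Enumerating:
  P1: Attendance <- ClassSize -> SchoolQuality
That exhausts the simple backdoor paths. Count: 1.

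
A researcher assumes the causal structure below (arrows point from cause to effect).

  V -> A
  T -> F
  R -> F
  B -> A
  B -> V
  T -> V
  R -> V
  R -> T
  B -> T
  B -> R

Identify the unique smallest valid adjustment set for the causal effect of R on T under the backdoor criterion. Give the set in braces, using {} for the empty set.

Variables eligible for adjustment (non-descendants of R, excluding R and T): {B}.
Backdoor paths from R to T:
  P1: R <- B -> T
  P2: R <- B -> V <- T
  P3: R <- B -> A <- V <- T
The empty set is not sufficient: P1 (R <- B -> T) has no collider blocking it and no conditioned non-collider, so it is open.
Try {B}:
  P1: blocked at fork node B ∈ conditioning set.
  P2: blocked at fork node B ∈ conditioning set.
  P3: blocked at fork node B ∈ conditioning set.
{B} contains no descendant of R and blocks every backdoor path.
{B} is the unique smallest valid adjustment set.

{B}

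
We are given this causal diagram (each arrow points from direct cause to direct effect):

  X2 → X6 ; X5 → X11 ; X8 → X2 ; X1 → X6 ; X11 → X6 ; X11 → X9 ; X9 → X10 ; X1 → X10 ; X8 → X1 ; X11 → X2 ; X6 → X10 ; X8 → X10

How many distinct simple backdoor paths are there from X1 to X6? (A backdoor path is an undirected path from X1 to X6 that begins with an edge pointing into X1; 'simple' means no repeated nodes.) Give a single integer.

A backdoor path from X1 to X6 is any simple undirected path whose first edge points into X1 (i.e. leaves X1 via a parent).
Parents of X1: {X8}.
Enumerating:
  P1: X1 <- X8 -> X2 <- X11 -> X9 -> X10 <- X6
  P2: X1 <- X8 -> X2 <- X11 -> X6
  P3: X1 <- X8 -> X2 -> X6
  P4: X1 <- X8 -> X10 <- X9 <- X11 -> X2 -> X6
  P5: X1 <- X8 -> X10 <- X9 <- X11 -> X6
  P6: X1 <- X8 -> X10 <- X6
That exhausts the simple backdoor paths. Count: 6.

6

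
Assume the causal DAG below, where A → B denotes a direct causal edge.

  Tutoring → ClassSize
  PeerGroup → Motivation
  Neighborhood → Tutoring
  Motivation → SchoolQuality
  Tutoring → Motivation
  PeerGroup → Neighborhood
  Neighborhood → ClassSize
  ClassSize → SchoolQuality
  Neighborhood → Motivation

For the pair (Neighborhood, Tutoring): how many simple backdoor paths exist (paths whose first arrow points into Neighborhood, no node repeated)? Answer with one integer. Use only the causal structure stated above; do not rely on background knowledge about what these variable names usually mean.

A backdoor path from Neighborhood to Tutoring is any simple undirected path whose first edge points into Neighborhood (i.e. leaves Neighborhood via a parent).
Parents of Neighborhood: {PeerGroup}.
Enumerating:
  P1: Neighborhood <- PeerGroup -> Motivation <- Tutoring
  P2: Neighborhood <- PeerGroup -> Motivation -> SchoolQuality <- ClassSize <- Tutoring
That exhausts the simple backdoor paths. Count: 2.

2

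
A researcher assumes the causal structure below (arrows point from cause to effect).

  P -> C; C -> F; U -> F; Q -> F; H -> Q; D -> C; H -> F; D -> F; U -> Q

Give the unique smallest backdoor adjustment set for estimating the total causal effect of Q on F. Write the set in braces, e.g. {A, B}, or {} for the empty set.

{H, U}

Variables eligible for adjustment (non-descendants of Q, excluding Q and F): {C, D, H, P, U}.
Backdoor paths from Q to F:
  P1: Q <- H -> F
  P2: Q <- U -> F
The empty set is not sufficient: P1 (Q <- H -> F) has no collider blocking it and no conditioned non-collider, so it is open.
Try {H, U}:
  P1: blocked at fork node H ∈ conditioning set.
  P2: blocked at fork node U ∈ conditioning set.
{H, U} contains no descendant of Q and blocks every backdoor path.
Every element of {H, U} is needed (dropping H leaves P1 open; dropping U leaves P2 open), so no proper subset is valid.
Among all size-2 subsets of the eligible variables, only {H, U} blocks every backdoor path, so it is the unique smallest valid adjustment set.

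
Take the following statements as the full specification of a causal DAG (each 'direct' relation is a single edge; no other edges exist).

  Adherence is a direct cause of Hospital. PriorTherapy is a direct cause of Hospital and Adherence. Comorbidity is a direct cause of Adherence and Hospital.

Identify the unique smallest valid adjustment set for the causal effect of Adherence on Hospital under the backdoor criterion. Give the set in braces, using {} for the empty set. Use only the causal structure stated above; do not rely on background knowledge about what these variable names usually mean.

{Comorbidity, PriorTherapy}

Variables eligible for adjustment (non-descendants of Adherence, excluding Adherence and Hospital): {Comorbidity, PriorTherapy}.
Backdoor paths from Adherence to Hospital:
  P1: Adherence <- Comorbidity -> Hospital
  P2: Adherence <- PriorTherapy -> Hospital
The empty set is not sufficient: P1 (Adherence <- Comorbidity -> Hospital) has no collider blocking it and no conditioned non-collider, so it is open.
Try {Comorbidity, PriorTherapy}:
  P1: blocked at fork node Comorbidity ∈ conditioning set.
  P2: blocked at fork node PriorTherapy ∈ conditioning set.
{Comorbidity, PriorTherapy} contains no descendant of Adherence and blocks every backdoor path.
Every element of {Comorbidity, PriorTherapy} is needed (dropping Comorbidity leaves P1 open; dropping PriorTherapy leaves P2 open), so no proper subset is valid.
Among all size-2 subsets of the eligible variables, only {Comorbidity, PriorTherapy} blocks every backdoor path, so it is the unique smallest valid adjustment set.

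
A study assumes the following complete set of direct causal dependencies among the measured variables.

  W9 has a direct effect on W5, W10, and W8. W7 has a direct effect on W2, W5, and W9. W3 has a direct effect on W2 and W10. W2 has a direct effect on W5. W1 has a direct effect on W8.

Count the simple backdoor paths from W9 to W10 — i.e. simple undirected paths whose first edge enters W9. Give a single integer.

A backdoor path from W9 to W10 is any simple undirected path whose first edge points into W9 (i.e. leaves W9 via a parent).
Parents of W9: {W7}.
Enumerating:
  P1: W9 <- W7 -> W2 <- W3 -> W10
  P2: W9 <- W7 -> W5 <- W2 <- W3 -> W10
That exhausts the simple backdoor paths. Count: 2.

2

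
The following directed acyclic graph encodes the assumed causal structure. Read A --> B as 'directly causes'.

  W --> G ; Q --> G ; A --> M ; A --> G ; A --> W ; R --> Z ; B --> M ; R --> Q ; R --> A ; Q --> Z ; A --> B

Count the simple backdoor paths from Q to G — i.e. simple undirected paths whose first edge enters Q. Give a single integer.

2

A backdoor path from Q to G is any simple undirected path whose first edge points into Q (i.e. leaves Q via a parent).
Parents of Q: {R}.
Enumerating:
  P1: Q <- R -> A -> W -> G
  P2: Q <- R -> A -> G
That exhausts the simple backdoor paths. Count: 2.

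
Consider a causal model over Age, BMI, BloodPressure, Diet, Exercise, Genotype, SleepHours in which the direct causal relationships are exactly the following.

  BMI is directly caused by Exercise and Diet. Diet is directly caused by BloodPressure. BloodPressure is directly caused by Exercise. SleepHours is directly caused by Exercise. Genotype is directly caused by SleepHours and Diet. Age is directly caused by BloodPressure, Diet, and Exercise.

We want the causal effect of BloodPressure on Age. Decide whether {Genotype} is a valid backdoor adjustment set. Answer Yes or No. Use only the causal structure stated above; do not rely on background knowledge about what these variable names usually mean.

Backdoor paths from BloodPressure to Age (paths whose first edge points into BloodPressure):
  P1: BloodPressure <- Exercise -> SleepHours -> Genotype <- Diet -> Age
  P2: BloodPressure <- Exercise -> BMI <- Diet -> Age
  P3: BloodPressure <- Exercise -> Age
Condition 1 (no descendant of BloodPressure in the set): FAILS — Genotype is a descendant of BloodPressure.
Condition 2 (every backdoor path blocked by {Genotype}):
  P1: open — collider(s) Genotype are conditioned on (or have a conditioned descendant) and no non-collider on the path is in the set.
  P2: blocked at collider BMI (neither it nor any descendant is in the conditioning set).
  P3: open — no interior node is in the conditioning set.
{Genotype} does not satisfy the backdoor criterion.

No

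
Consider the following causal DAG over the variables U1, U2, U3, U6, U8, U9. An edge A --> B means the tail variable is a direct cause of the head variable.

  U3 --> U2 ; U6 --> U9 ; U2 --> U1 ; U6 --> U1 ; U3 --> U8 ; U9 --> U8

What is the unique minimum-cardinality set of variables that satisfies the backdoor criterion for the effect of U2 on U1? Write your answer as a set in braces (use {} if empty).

{}

Variables eligible for adjustment (non-descendants of U2, excluding U2 and U1): {U3, U6, U8, U9}.
Backdoor paths from U2 to U1:
  P1: U2 <- U3 -> U8 <- U9 <- U6 -> U1
Each backdoor path contains an unconditioned collider, so every path is already blocked with the empty conditioning set:
  P1: blocked at collider U8 (neither it nor any descendant is in the conditioning set).
The empty set is therefore the unique smallest valid set.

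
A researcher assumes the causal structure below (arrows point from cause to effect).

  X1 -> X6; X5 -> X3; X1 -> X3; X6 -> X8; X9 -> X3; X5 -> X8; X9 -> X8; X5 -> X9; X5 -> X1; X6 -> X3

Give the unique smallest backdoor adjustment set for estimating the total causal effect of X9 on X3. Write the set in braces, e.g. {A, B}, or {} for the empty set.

Variables eligible for adjustment (non-descendants of X9, excluding X9 and X3): {X1, X5, X6}.
Backdoor paths from X9 to X3:
  P1: X9 <- X5 -> X1 -> X6 -> X3
  P2: X9 <- X5 -> X1 -> X3
  P3: X9 <- X5 -> X8 <- X6 <- X1 -> X3
  P4: X9 <- X5 -> X8 <- X6 -> X3
  P5: X9 <- X5 -> X3
The empty set is not sufficient: P1 (X9 <- X5 -> X1 -> X6 -> X3) has no collider blocking it and no conditioned non-collider, so it is open.
Try {X5}:
  P1: blocked at fork node X5 ∈ conditioning set.
  P2: blocked at fork node X5 ∈ conditioning set.
  P3: blocked at fork node X5 ∈ conditioning set.
  P4: blocked at fork node X5 ∈ conditioning set.
  P5: blocked at fork node X5 ∈ conditioning set.
{X5} contains no descendant of X9 and blocks every backdoor path.
No other singleton works — e.g. {X1} leaves P5 open — so {X5} is the unique smallest valid adjustment set.

{X5}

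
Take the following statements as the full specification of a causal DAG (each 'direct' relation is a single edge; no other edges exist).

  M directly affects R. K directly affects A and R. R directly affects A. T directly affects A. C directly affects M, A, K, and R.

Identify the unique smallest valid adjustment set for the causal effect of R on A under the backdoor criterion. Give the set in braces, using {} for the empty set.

{C, K}

Variables eligible for adjustment (non-descendants of R, excluding R and A): {C, K, M, T}.
Backdoor paths from R to A:
  P1: R <- C -> K -> A
  P2: R <- C -> A
  P3: R <- K <- C -> A
  P4: R <- K -> A
  P5: R <- M <- C -> K -> A
  P6: R <- M <- C -> A
The empty set is not sufficient: P1 (R <- C -> K -> A) has no collider blocking it and no conditioned non-collider, so it is open.
Try {C, K}:
  P1: blocked at fork node C ∈ conditioning set.
  P2: blocked at fork node C ∈ conditioning set.
  P3: blocked at chain node K ∈ conditioning set.
  P4: blocked at fork node K ∈ conditioning set.
  P5: blocked at fork node C ∈ conditioning set.
  P6: blocked at fork node C ∈ conditioning set.
{C, K} contains no descendant of R and blocks every backdoor path.
Every element of {C, K} is needed (dropping C leaves P2 open; dropping K leaves P4 open), so no proper subset is valid.
Among all size-2 subsets of the eligible variables, only {C, K} blocks every backdoor path, so it is the unique smallest valid adjustment set.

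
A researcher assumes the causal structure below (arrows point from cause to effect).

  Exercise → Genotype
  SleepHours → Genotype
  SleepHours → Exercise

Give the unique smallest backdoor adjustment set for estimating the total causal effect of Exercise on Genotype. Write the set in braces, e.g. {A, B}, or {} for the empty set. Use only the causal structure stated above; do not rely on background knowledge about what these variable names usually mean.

Variables eligible for adjustment (non-descendants of Exercise, excluding Exercise and Genotype): {SleepHours}.
Backdoor paths from Exercise to Genotype:
  P1: Exercise <- SleepHours -> Genotype
The empty set is not sufficient: P1 (Exercise <- SleepHours -> Genotype) has no collider blocking it and no conditioned non-collider, so it is open.
Try {SleepHours}:
  P1: blocked at fork node SleepHours ∈ conditioning set.
{SleepHours} contains no descendant of Exercise and blocks every backdoor path.
{SleepHours} is the unique smallest valid adjustment set.

{SleepHours}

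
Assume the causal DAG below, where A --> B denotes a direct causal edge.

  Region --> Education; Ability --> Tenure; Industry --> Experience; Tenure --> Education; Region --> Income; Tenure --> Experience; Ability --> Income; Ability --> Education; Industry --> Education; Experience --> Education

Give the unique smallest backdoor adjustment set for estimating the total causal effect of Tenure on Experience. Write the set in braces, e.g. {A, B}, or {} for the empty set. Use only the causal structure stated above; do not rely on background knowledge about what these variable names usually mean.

Variables eligible for adjustment (non-descendants of Tenure, excluding Tenure and Experience): {Ability, Income, Industry, Region}.
Backdoor paths from Tenure to Experience:
  P1: Tenure <- Ability -> Income <- Region -> Education <- Industry -> Experience
  P2: Tenure <- Ability -> Income <- Region -> Education <- Experience
  P3: Tenure <- Ability -> Education <- Industry -> Experience
  P4: Tenure <- Ability -> Education <- Experience
Each backdoor path contains an unconditioned collider, so every path is already blocked with the empty conditioning set:
  P1: blocked at collider Income (neither it nor any descendant is in the conditioning set).
  P2: blocked at collider Income (neither it nor any descendant is in the conditioning set).
  P3: blocked at collider Education (neither it nor any descendant is in the conditioning set).
  P4: blocked at collider Education (neither it nor any descendant is in the conditioning set).
The empty set is therefore the unique smallest valid set.

{}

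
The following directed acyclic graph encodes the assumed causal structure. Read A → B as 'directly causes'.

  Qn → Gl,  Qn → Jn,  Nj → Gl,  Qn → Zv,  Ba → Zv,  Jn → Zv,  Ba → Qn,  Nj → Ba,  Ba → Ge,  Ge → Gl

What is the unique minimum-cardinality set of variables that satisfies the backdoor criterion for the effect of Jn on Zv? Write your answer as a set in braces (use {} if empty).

{Qn}

Variables eligible for adjustment (non-descendants of Jn, excluding Jn and Zv): {Ba, Ge, Gl, Nj, Qn}.
Backdoor paths from Jn to Zv:
  P1: Jn <- Qn <- Ba -> Zv
  P2: Jn <- Qn -> Gl <- Nj -> Ba -> Zv
  P3: Jn <- Qn -> Gl <- Ge <- Ba -> Zv
  P4: Jn <- Qn -> Zv
The empty set is not sufficient: P1 (Jn <- Qn <- Ba -> Zv) has no collider blocking it and no conditioned non-collider, so it is open.
Try {Qn}:
  P1: blocked at chain node Qn ∈ conditioning set.
  P2: blocked at fork node Qn ∈ conditioning set.
  P3: blocked at fork node Qn ∈ conditioning set.
  P4: blocked at fork node Qn ∈ conditioning set.
{Qn} contains no descendant of Jn and blocks every backdoor path.
No other singleton works — e.g. {Nj} leaves P1 open — so {Qn} is the unique smallest valid adjustment set.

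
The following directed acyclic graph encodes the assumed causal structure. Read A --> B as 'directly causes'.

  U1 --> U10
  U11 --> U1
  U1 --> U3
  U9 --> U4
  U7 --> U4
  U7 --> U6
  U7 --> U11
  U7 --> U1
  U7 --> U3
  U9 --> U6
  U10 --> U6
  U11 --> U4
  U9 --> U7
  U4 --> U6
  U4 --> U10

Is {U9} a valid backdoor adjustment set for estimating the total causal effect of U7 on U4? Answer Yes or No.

Backdoor paths from U7 to U4 (paths whose first edge points into U7):
  P1: U7 <- U9 -> U4
  P2: U7 <- U9 -> U6 <- U4
  P3: U7 <- U9 -> U6 <- U10 <- U1 <- U11 -> U4
  P4: U7 <- U9 -> U6 <- U10 <- U4
Condition 1 (no descendant of U7 in the set): holds — descendants of U7 are {U1, U10, U11, U3, U4, U6}; none are in {U9}.
Condition 2 (every backdoor path blocked by {U9}):
  P1: blocked at fork node U9 ∈ conditioning set.
  P2: blocked at fork node U9 ∈ conditioning set.
  P3: blocked at fork node U9 ∈ conditioning set.
  P4: blocked at fork node U9 ∈ conditioning set.
{U9} satisfies the backdoor criterion.

Yes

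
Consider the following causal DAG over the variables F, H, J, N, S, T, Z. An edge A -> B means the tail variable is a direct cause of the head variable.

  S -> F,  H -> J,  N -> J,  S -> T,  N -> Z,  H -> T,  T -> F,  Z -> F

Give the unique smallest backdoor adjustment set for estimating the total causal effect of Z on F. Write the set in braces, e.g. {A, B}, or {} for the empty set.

{}

Variables eligible for adjustment (non-descendants of Z, excluding Z and F): {H, J, N, S, T}.
Backdoor paths from Z to F:
  P1: Z <- N -> J <- H -> T <- S -> F
  P2: Z <- N -> J <- H -> T -> F
Each backdoor path contains an unconditioned collider, so every path is already blocked with the empty conditioning set:
  P1: blocked at collider J (neither it nor any descendant is in the conditioning set).
  P2: blocked at collider J (neither it nor any descendant is in the conditioning set).
The empty set is therefore the unique smallest valid set.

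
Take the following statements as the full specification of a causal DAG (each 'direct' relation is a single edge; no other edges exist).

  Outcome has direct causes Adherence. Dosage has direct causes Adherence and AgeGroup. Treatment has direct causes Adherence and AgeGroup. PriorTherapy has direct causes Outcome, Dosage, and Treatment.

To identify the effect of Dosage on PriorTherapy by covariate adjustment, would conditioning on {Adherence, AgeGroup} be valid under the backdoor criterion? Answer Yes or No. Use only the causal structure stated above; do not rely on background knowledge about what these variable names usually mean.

Backdoor paths from Dosage to PriorTherapy (paths whose first edge points into Dosage):
  P1: Dosage <- Adherence -> Treatment -> PriorTherapy
  P2: Dosage <- Adherence -> Outcome -> PriorTherapy
  P3: Dosage <- AgeGroup -> Treatment <- Adherence -> Outcome -> PriorTherapy
  P4: Dosage <- AgeGroup -> Treatment -> PriorTherapy
Condition 1 (no descendant of Dosage in the set): holds — descendants of Dosage are {PriorTherapy}; none are in {Adherence, AgeGroup}.
Condition 2 (every backdoor path blocked by {Adherence, AgeGroup}):
  P1: blocked at fork node Adherence ∈ conditioning set.
  P2: blocked at fork node Adherence ∈ conditioning set.
  P3: blocked at fork node AgeGroup ∈ conditioning set.
  P4: blocked at fork node AgeGroup ∈ conditioning set.
{Adherence, AgeGroup} satisfies the backdoor criterion.

Yes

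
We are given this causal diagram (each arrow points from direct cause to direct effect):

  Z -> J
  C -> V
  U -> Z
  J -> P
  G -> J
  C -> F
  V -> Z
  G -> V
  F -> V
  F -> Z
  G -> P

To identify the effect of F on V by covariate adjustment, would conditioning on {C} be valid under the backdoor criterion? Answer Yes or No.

Backdoor paths from F to V (paths whose first edge points into F):
  P1: F <- C -> V
Condition 1 (no descendant of F in the set): holds — descendants of F are {J, P, V, Z}; none are in {C}.
Condition 2 (every backdoor path blocked by {C}):
  P1: blocked at fork node C ∈ conditioning set.
{C} satisfies the backdoor criterion.

Yes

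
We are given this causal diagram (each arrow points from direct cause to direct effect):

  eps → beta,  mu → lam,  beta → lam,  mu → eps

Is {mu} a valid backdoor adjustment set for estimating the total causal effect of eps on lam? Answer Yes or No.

Yes

Backdoor paths from eps to lam (paths whose first edge points into eps):
  P1: eps <- mu -> lam
Condition 1 (no descendant of eps in the set): holds — descendants of eps are {beta, lam}; none are in {mu}.
Condition 2 (every backdoor path blocked by {mu}):
  P1: blocked at fork node mu ∈ conditioning set.
{mu} satisfies the backdoor criterion.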